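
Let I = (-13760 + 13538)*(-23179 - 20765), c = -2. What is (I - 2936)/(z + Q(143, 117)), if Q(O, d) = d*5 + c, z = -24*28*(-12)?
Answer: 9752632/8647 ≈ 1127.9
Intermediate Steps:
z = 8064 (z = -672*(-12) = 8064)
I = 9755568 (I = -222*(-43944) = 9755568)
Q(O, d) = -2 + 5*d (Q(O, d) = d*5 - 2 = 5*d - 2 = -2 + 5*d)
(I - 2936)/(z + Q(143, 117)) = (9755568 - 2936)/(8064 + (-2 + 5*117)) = 9752632/(8064 + (-2 + 585)) = 9752632/(8064 + 583) = 9752632/8647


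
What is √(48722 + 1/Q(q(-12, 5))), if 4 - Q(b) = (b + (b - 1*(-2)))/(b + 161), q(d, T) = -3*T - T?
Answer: √17657132570/602 ≈ 220.73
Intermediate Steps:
q(d, T) = -4*T
Q(b) = 4 - (2 + 2*b)/(161 + b) (Q(b) = 4 - (b + (b - 1*(-2)))/(b + 161) = 4 - (b + (b + 2))/(161 + b) = 4 - (b + (2 + b))/(161 + b) = 4 - (2 + 2*b)/(161 + b))
√(48722 + 1/Q(q(-12, 5))) = √(48722 + 1/(2*(321 - 4*5)/(161 - 4*5))) = √(48722 + 1/(2*(321 - 20)/(161 - 20))) = √(48722 + 1/(2*301/141)) = √(48722 + 1/(2*(1/141)*301)) = √(48722 + 1/(602/141)) = √(48722 + 141/602) = √(29330785/602) = √17657132570/602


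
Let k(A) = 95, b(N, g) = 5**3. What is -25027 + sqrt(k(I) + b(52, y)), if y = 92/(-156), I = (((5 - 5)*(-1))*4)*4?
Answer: -25027 + 2*sqrt(55) ≈ -25012.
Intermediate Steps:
I = 0 (I = ((0*(-1))*4)*4 = (0*4)*4 = 0*4 = 0)
y = -23/39 (y = 92*(-1/156) = -23/39 ≈ -0.58974)
b(N, g) = 125
-25027 + sqrt(k(I) + b(52, y)) = -25027 + sqrt(95 + 125) = -25027 + sqrt(220) = -25027 + 2*sqrt(55)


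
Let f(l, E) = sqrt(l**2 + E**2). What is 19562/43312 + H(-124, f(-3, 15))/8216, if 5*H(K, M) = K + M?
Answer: 49889767/111203560 + 3*sqrt(26)/41080 ≈ 0.44901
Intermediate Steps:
f(l, E) = sqrt(E**2 + l**2)
H(K, M) = K/5 + M/5 (H(K, M) = (K + M)/5 = K/5 + M/5)
19562/43312 + H(-124, f(-3, 15))/8216 = 19562/43312 + ((1/5)*(-124) + sqrt(15**2 + (-3)**2)/5)/8216 = 19562*(1/43312) + (-124/5 + sqrt(225 + 9)/5)*(1/8216) = 9781/21656 + (-124/5 + sqrt(234)/5)*(1/8216) = 9781/21656 + (-124/5 + (3*sqrt(26))/5)*(1/8216) = 9781/21656 + (-124/5 + 3*sqrt(26)/5)*(1/8216) = 9781/21656 + (-31/10270 + 3*sqrt(26)/41080) = 49889767/111203560 + 3*sqrt(26)/41080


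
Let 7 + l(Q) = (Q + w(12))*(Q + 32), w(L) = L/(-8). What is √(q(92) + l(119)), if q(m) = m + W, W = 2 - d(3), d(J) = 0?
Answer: 13*√422/2 ≈ 133.53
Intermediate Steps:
w(L) = -L/8 (w(L) = L*(-⅛) = -L/8)
W = 2 (W = 2 - 1*0 = 2 + 0 = 2)
q(m) = 2 + m (q(m) = m + 2 = 2 + m)
l(Q) = -7 + (32 + Q)*(-3/2 + Q) (l(Q) = -7 + (Q - ⅛*12)*(Q + 32) = -7 + (Q - 3/2)*(32 + Q) = -7 + (-3/2 + Q)*(32 + Q) = -7 + (32 + Q)*(-3/2 + Q))
√(q(92) + l(119)) = √((2 + 92) + (-55 + 119² + (61/2)*119)) = √(94 + (-55 + 14161 + 7259/2)) = √(94 + 35471/2) = √(35659/2) = 13*√422/2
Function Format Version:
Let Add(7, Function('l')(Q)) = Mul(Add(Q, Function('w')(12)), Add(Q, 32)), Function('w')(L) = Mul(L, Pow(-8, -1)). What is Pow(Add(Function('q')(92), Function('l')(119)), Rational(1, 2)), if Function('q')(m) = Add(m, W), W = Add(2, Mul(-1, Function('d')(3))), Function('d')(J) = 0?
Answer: Mul(Rational(13, 2), Pow(422, Rational(1, 2))) ≈ 133.53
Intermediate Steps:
Function('w')(L) = Mul(Rational(-1, 8), L) (Function('w')(L) = Mul(L, Rational(-1, 8)) = Mul(Rational(-1, 8), L))
W = 2 (W = Add(2, Mul(-1, 0)) = Add(2, 0) = 2)
Function('q')(m) = Add(2, m) (Function('q')(m) = Add(m, 2) = Add(2, m))
Function('l')(Q) = Add(-7, Mul(Add(32, Q), Add(Rational(-3, 2), Q))) (Function('l')(Q) = Add(-7, Mul(Add(Q, Mul(Rational(-1, 8), 12)), Add(Q, 32))) = Add(-7, Mul(Add(Q, Rational(-3, 2)), Add(32, Q))) = Add(-7, Mul(Add(Rational(-3, 2), Q), Add(32, Q))) = Add(-7, Mul(Add(32, Q), Add(Rational(-3, 2), Q))))
Pow(Add(Function('q')(92), Function('l')(119)), Rational(1, 2)) = Pow(Add(Add(2, 92), Add(-55, Pow(119, 2), Mul(Rational(61, 2), 119))), Rational(1, 2)) = Pow(Add(94, Add(-55, 14161, Rational(7259, 2))), Rational(1, 2)) = Pow(Add(94, Rational(35471, 2)), Rational(1, 2)) = Pow(Rational(35659, 2), Rational(1, 2)) = Mul(Rational(13, 2), Pow(422, Rational(1, 2)))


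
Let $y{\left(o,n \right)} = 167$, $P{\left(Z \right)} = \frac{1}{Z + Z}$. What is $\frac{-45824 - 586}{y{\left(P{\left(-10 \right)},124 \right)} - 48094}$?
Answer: $\frac{46410}{47927} \approx 0.96835$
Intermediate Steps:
$P{\left(Z \right)} = \frac{1}{2 Z}$
$\frac{-45824 - 586}{y{\left(P{\left(-10 \right)},124 \right)} - 48094} = \frac{-45824 - 586}{167 - 48094} = - \frac{46410}{-47927} = \left(-46410\right) \left(- \frac{1}{47927}\right) = \frac{46410}{47927}$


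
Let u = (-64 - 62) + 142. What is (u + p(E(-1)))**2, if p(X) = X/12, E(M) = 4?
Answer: 2401/9 ≈ 266.78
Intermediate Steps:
p(X) = X/12 (p(X) = X*(1/12) = X/12)
u = 16 (u = -126 + 142 = 16)
(u + p(E(-1)))**2 = (16 + (1/12)*4)**2 = (16 + 1/3)**2 = (49/3)**2 = 2401/9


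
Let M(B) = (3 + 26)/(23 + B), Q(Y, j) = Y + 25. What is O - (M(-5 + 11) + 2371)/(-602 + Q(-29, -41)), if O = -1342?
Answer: -405440/303 ≈ -1338.1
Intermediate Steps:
Q(Y, j) = 25 + Y
M(B) = 29/(23 + B)
O - (M(-5 + 11) + 2371)/(-602 + Q(-29, -41)) = -1342 - (29/(23 + (-5 + 11)) + 2371)/(-602 + (25 - 29)) = -1342 - (29/(23 + 6) + 2371)/(-602 - 4) = -1342 - (29/29 + 2371)/(-606) = -1342 - (29*(1/29) + 2371)*(-1)/606 = -1342 - (1 + 2371)*(-1)/606 = -1342 - 2372*(-1)/606 = -1342 - 1*(-1186/303) = -1342 + 1186/303 = -405440/303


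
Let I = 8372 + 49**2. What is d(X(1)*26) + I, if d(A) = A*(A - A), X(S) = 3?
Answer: 10773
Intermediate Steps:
I = 10773 (I = 8372 + 2401 = 10773)
d(A) = 0 (d(A) = A*0 = 0)
d(X(1)*26) + I = 0 + 10773 = 10773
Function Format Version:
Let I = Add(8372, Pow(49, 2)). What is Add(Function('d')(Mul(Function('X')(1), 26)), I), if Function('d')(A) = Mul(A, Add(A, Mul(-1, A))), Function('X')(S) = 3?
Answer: 10773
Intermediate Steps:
I = 10773 (I = Add(8372, 2401) = 10773)
Function('d')(A) = 0 (Function('d')(A) = Mul(A, 0) = 0)
Add(Function('d')(Mul(Function('X')(1), 26)), I) = Add(0, 10773) = 10773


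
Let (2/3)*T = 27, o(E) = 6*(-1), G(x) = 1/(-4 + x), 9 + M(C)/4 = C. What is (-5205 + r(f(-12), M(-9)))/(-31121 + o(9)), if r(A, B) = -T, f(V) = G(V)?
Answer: 10491/62254 ≈ 0.16852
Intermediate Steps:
M(C) = -36 + 4*C
f(V) = 1/(-4 + V)
o(E) = -6
T = 81/2 (T = (3/2)*27 = 81/2 ≈ 40.500)
r(A, B) = -81/2 (r(A, B) = -1*81/2 = -81/2)
(-5205 + r(f(-12), M(-9)))/(-31121 + o(9)) = (-5205 - 81/2)/(-31121 - 6) = -10491/2/(-31127) = -10491/2*(-1/31127) = 10491/62254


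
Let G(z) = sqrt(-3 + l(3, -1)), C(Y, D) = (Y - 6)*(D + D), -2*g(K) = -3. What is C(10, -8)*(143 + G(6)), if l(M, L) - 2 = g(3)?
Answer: -9152 - 32*sqrt(2) ≈ -9197.3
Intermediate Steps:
g(K) = 3/2 (g(K) = -1/2*(-3) = 3/2)
l(M, L) = 7/2 (l(M, L) = 2 + 3/2 = 7/2)
C(Y, D) = 2*D*(-6 + Y) (C(Y, D) = (-6 + Y)*(2*D) = 2*D*(-6 + Y))
G(z) = sqrt(2)/2 (G(z) = sqrt(-3 + 7/2) = sqrt(1/2) = sqrt(2)/2)
C(10, -8)*(143 + G(6)) = (2*(-8)*(-6 + 10))*(143 + sqrt(2)/2) = (2*(-8)*4)*(143 + sqrt(2)/2) = -64*(143 + sqrt(2)/2) = -9152 - 32*sqrt(2)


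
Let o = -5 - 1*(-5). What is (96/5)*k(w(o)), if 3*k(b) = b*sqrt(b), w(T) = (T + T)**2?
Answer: 0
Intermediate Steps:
o = 0 (o = -5 + 5 = 0)
w(T) = 4*T**2 (w(T) = (2*T)**2 = 4*T**2)
k(b) = b**(3/2)/3 (k(b) = (b*sqrt(b))/3 = b**(3/2)/3)
(96/5)*k(w(o)) = (96/5)*((4*0**2)**(3/2)/3) = (96*(1/5))*((4*0)**(3/2)/3) = 96*(0**(3/2)/3)/5 = 96*((1/3)*0)/5 = (96/5)*0 = 0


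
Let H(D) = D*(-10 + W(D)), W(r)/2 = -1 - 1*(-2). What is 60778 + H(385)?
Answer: 57698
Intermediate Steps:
W(r) = 2 (W(r) = 2*(-1 - 1*(-2)) = 2*(-1 + 2) = 2*1 = 2)
H(D) = -8*D (H(D) = D*(-10 + 2) = D*(-8) = -8*D)
60778 + H(385) = 60778 - 8*385 = 60778 - 3080 = 57698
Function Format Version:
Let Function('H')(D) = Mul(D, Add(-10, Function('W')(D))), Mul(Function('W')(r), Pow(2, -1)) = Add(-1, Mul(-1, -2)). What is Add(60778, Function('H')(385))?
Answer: 57698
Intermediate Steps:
Function('W')(r) = 2 (Function('W')(r) = Mul(2, Add(-1, Mul(-1, -2))) = Mul(2, Add(-1, 2)) = Mul(2, 1) = 2)
Function('H')(D) = Mul(-8, D) (Function('H')(D) = Mul(D, Add(-10, 2)) = Mul(D, -8) = Mul(-8, D))
Add(60778, Function('H')(385)) = Add(60778, Mul(-8, 385)) = Add(60778, -3080) = 57698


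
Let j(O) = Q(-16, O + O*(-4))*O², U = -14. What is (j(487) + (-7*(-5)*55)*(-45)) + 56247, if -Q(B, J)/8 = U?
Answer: 26532550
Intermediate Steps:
Q(B, J) = 112 (Q(B, J) = -8*(-14) = 112)
j(O) = 112*O²
(j(487) + (-7*(-5)*55)*(-45)) + 56247 = (112*487² + (-7*(-5)*55)*(-45)) + 56247 = (112*237169 + (35*55)*(-45)) + 56247 = (26562928 + 1925*(-45)) + 56247 = (26562928 - 86625) + 56247 = 26476303 + 56247 = 26532550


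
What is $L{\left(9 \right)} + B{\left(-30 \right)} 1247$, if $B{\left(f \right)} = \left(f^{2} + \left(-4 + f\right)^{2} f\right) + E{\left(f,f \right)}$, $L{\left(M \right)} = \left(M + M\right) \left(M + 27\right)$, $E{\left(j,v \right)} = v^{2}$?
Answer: $-41000712$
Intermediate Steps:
$L{\left(M \right)} = 2 M \left(27 + M\right)$
$B{\left(f \right)} = 2 f^{2} + f \left(-4 + f\right)^{2}$ ($B{\left(f \right)} = \left(f^{2} + \left(-4 + f\right)^{2} f\right) + f^{2} = \left(f^{2} + f \left(-4 + f\right)^{2}\right) + f^{2} = 2 f^{2} + f \left(-4 + f\right)^{2}$)
$L{\left(9 \right)} + B{\left(-30 \right)} 1247 = 2 \cdot 9 \left(27 + 9\right) + - 30 \left(\left(-4 - 30\right)^{2} + 2 \left(-30\right)\right) 1247 = 2 \cdot 9 \cdot 36 + - 30 \left(\left(-34\right)^{2} - 60\right) 1247 = 648 + - 30 \left(1156 - 60\right) 1247 = 648 + \left(-30\right) 1096 \cdot 1247 = 648 - 41001360 = -41000712$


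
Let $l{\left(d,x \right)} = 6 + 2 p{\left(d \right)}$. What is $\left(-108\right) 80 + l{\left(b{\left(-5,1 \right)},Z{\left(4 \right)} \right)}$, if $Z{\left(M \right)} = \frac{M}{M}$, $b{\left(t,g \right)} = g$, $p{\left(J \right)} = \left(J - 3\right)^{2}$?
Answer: $-8626$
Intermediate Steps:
$p{\left(J \right)} = \left(-3 + J\right)^{2}$
$Z{\left(M \right)} = 1$
$l{\left(d,x \right)} = 6 + 2 \left(-3 + d\right)^{2}$
$\left(-108\right) 80 + l{\left(b{\left(-5,1 \right)},Z{\left(4 \right)} \right)} = \left(-108\right) 80 + \left(6 + 2 \left(-3 + 1\right)^{2}\right) = -8640 + \left(6 + 2 \left(-2\right)^{2}\right) = -8640 + \left(6 + 2 \cdot 4\right) = -8640 + \left(6 + 8\right) = -8640 + 14 = -8626$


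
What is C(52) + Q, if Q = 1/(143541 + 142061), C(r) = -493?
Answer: -140801785/285602 ≈ -493.00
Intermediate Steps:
Q = 1/285602 ≈ 3.5014e-6
C(52) + Q = -493 + 1/285602 = -140801785/285602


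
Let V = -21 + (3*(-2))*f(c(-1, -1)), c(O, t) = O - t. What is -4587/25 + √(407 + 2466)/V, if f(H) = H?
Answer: -4587/25 - 13*√17/21 ≈ -186.03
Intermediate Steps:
V = -21 (V = -21 + (3*(-2))*(-1 - 1*(-1)) = -21 - 6*(-1 + 1) = -21 - 6*0 = -21 + 0 = -21)
-4587/25 + √(407 + 2466)/V = -4587/25 + √(407 + 2466)/(-21) = -4587*1/25 + √2873*(-1/21) = -4587/25 + (13*√17)*(-1/21) = -4587/25 - 13*√17/21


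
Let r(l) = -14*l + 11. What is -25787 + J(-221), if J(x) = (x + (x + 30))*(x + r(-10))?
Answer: 3053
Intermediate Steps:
r(l) = 11 - 14*l
J(x) = (30 + 2*x)*(151 + x) (J(x) = (x + (x + 30))*(x + (11 - 14*(-10))) = (x + (30 + x))*(x + (11 + 140)) = (30 + 2*x)*(x + 151) = (30 + 2*x)*(151 + x))
-25787 + J(-221) = -25787 + (4530 + 2*(-221)² + 332*(-221)) = -25787 + (4530 + 2*48841 - 73372) = -25787 + (4530 + 97682 - 73372) = -25787 + 28840 = 3053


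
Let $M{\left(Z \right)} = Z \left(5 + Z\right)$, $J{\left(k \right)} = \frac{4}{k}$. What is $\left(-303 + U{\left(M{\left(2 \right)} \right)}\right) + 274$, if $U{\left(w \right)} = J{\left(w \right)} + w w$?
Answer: $\frac{1171}{7} \approx 167.29$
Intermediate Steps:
$U{\left(w \right)} = w^{2} + \frac{4}{w}$ ($U{\left(w \right)} = \frac{4}{w} + w w = \frac{4}{w} + w^{2} = w^{2} + \frac{4}{w}$)
$\left(-303 + U{\left(M{\left(2 \right)} \right)}\right) + 274 = \left(-303 + \frac{4 + \left(2 \left(5 + 2\right)\right)^{3}}{2 \left(5 + 2\right)}\right) + 274 = \left(-303 + \frac{4 + \left(2 \cdot 7\right)^{3}}{2 \cdot 7}\right) + 274 = \left(-303 + \frac{4 + 14^{3}}{14}\right) + 274 = \left(-303 + \frac{4 + 2744}{14}\right) + 274 = \left(-303 + \frac{1}{14} \cdot 2748\right) + 274 = \left(-303 + \frac{1374}{7}\right) + 274 = - \frac{747}{7} + 274 = \frac{1171}{7}$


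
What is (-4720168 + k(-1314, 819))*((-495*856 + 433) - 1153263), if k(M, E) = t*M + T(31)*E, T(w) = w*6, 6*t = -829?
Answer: 6915194463650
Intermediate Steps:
t = -829/6 (t = (⅙)*(-829) = -829/6 ≈ -138.17)
T(w) = 6*w
k(M, E) = 186*E - 829*M/6 (k(M, E) = -829*M/6 + (6*31)*E = -829*M/6 + 186*E = 186*E - 829*M/6)
(-4720168 + k(-1314, 819))*((-495*856 + 433) - 1153263) = (-4720168 + (186*819 - 829/6*(-1314)))*((-495*856 + 433) - 1153263) = (-4720168 + (152334 + 181551))*((-423720 + 433) - 1153263) = (-4720168 + 333885)*(-423287 - 1153263) = -4386283*(-1576550) = 6915194463650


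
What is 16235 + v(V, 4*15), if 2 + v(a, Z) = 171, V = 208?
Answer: 16404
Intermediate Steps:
v(a, Z) = 169 (v(a, Z) = -2 + 171 = 169)
16235 + v(V, 4*15) = 16235 + 169 = 16404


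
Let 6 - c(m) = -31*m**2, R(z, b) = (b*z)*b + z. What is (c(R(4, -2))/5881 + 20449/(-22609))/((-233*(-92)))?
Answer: 160226685/2850206207644 ≈ 5.6216e-5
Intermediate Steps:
R(z, b) = z + z*b**2 (R(z, b) = z*b**2 + z = z + z*b**2)
c(m) = 6 + 31*m**2 (c(m) = 6 - (-31)*m**2 = 6 + 31*m**2)
(c(R(4, -2))/5881 + 20449/(-22609))/((-233*(-92))) = ((6 + 31*(4*(1 + (-2)**2))**2)/5881 + 20449/(-22609))/((-233*(-92))) = ((6 + 31*(4*(1 + 4))**2)*(1/5881) + 20449*(-1/22609))/21436 = ((6 + 31*(4*5)**2)*(1/5881) - 20449/22609)*(1/21436) = ((6 + 31*20**2)*(1/5881) - 20449/22609)*(1/21436) = ((6 + 31*400)*(1/5881) - 20449/22609)*(1/21436) = ((6 + 12400)*(1/5881) - 20449/22609)*(1/21436) = (12406*(1/5881) - 20449/22609)*(1/21436) = (12406/5881 - 20449/22609)*(1/21436) = (160226685/132963529)*(1/21436) = 160226685/2850206207644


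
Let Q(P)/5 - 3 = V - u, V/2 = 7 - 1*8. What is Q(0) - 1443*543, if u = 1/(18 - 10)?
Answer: -6268357/8 ≈ -7.8355e+5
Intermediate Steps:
u = ⅛ (u = 1/8 = ⅛ ≈ 0.12500)
V = -2 (V = 2*(7 - 1*8) = 2*(7 - 8) = 2*(-1) = -2)
Q(P) = 35/8 (Q(P) = 15 + 5*(-2 - 1*⅛) = 15 + 5*(-2 - ⅛) = 15 + 5*(-17/8) = 15 - 85/8 = 35/8)
Q(0) - 1443*543 = 35/8 - 1443*543 = 35/8 - 783549 = -6268357/8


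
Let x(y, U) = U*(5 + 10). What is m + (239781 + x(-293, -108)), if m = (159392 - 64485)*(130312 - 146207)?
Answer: -1508308604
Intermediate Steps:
x(y, U) = 15*U (x(y, U) = U*15 = 15*U)
m = -1508546765 (m = 94907*(-15895) = -1508546765)
m + (239781 + x(-293, -108)) = -1508546765 + (239781 + 15*(-108)) = -1508546765 + (239781 - 1620) = -1508546765 + 238161 = -1508308604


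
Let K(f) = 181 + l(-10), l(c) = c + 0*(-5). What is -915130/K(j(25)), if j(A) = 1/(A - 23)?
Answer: -915130/171 ≈ -5351.6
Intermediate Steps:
j(A) = 1/(-23 + A)
l(c) = c (l(c) = c + 0 = c)
K(f) = 171 (K(f) = 181 - 10 = 171)
-915130/K(j(25)) = -915130/171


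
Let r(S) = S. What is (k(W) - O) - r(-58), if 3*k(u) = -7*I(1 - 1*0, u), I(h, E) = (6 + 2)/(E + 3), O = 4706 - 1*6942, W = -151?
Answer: 254648/111 ≈ 2294.1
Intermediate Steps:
O = -2236 (O = 4706 - 6942 = -2236)
I(h, E) = 8/(3 + E)
k(u) = -56/(3*(3 + u)) (k(u) = (-56/(3 + u))/3 = -56/(3*(3 + u)))
(k(W) - O) - r(-58) = (-56/(9 + 3*(-151)) - 1*(-2236)) - 1*(-58) = (-56/(9 - 453) + 2236) + 58 = (-56/(-444) + 2236) + 58 = (-56*(-1/444) + 2236) + 58 = (14/111 + 2236) + 58 = 248210/111 + 58 = 254648/111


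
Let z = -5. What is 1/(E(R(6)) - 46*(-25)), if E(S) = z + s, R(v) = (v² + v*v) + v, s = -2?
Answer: 1/1143 ≈ 0.00087489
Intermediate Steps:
R(v) = v + 2*v² (R(v) = (v² + v²) + v = 2*v² + v = v + 2*v²)
E(S) = -7 (E(S) = -5 - 2 = -7)
1/(E(R(6)) - 46*(-25)) = 1/(-7 - 46*(-25)) = 1/(-7 + 1150) = 1/1143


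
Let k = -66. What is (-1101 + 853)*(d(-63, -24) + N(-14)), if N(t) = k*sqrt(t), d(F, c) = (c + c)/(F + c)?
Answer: -3968/29 + 16368*I*sqrt(14) ≈ -136.83 + 61243.0*I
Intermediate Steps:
d(F, c) = 2*c/(F + c) (d(F, c) = (2*c)/(F + c) = 2*c/(F + c))
N(t) = -66*sqrt(t)
(-1101 + 853)*(d(-63, -24) + N(-14)) = (-1101 + 853)*(2*(-24)/(-63 - 24) - 66*I*sqrt(14)) = -248*(2*(-24)/(-87) - 66*I*sqrt(14)) = -248*(2*(-24)*(-1/87) - 66*I*sqrt(14)) = -248*(16/29 - 66*I*sqrt(14)) = -3968/29 + 16368*I*sqrt(14)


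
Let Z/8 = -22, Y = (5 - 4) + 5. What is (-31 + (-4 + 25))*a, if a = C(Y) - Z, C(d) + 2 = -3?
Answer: -1710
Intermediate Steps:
Y = 6 (Y = 1 + 5 = 6)
C(d) = -5 (C(d) = -2 - 3 = -5)
Z = -176 (Z = 8*(-22) = -176)
a = 171 (a = -5 - 1*(-176) = -5 + 176 = 171)
(-31 + (-4 + 25))*a = (-31 + (-4 + 25))*171 = (-31 + 21)*171 = -10*171 = -1710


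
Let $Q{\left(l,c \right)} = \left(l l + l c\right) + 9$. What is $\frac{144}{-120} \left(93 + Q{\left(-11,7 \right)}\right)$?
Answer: $- \frac{876}{5} \approx -175.2$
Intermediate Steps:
$Q{\left(l,c \right)} = 9 + l^{2} + c l$ ($Q{\left(l,c \right)} = \left(l^{2} + c l\right) + 9 = 9 + l^{2} + c l$)
$\frac{144}{-120} \left(93 + Q{\left(-11,7 \right)}\right) = \frac{144}{-120} \left(93 + \left(9 + \left(-11\right)^{2} + 7 \left(-11\right)\right)\right) = 144 \left(- \frac{1}{120}\right) \left(93 + \left(9 + 121 - 77\right)\right) = - \frac{6 \left(93 + 53\right)}{5} = \left(- \frac{6}{5}\right) 146 = - \frac{876}{5}$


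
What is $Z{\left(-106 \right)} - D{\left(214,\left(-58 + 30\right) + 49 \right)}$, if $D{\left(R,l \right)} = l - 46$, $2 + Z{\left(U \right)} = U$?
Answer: $-83$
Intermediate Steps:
$Z{\left(U \right)} = -2 + U$
$D{\left(R,l \right)} = -46 + l$ ($D{\left(R,l \right)} = l - 46 = -46 + l$)
$Z{\left(-106 \right)} - D{\left(214,\left(-58 + 30\right) + 49 \right)} = \left(-2 - 106\right) - \left(-46 + \left(\left(-58 + 30\right) + 49\right)\right) = -108 - \left(-46 + \left(-28 + 49\right)\right) = -108 - \left(-46 + 21\right) = -108 - -25 = -108 + 25 = -83$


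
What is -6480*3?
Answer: -19440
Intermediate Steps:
-6480*3 = -27*720 = -19440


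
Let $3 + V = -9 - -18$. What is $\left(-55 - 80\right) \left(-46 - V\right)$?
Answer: $7020$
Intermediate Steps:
$V = 6$ ($V = -3 - -9 = -3 + \left(-9 + 18\right) = -3 + 9 = 6$)
$\left(-55 - 80\right) \left(-46 - V\right) = \left(-55 - 80\right) \left(-46 - 6\right) = - 135 \left(-46 - 6\right) = \left(-135\right) \left(-52\right) = 7020$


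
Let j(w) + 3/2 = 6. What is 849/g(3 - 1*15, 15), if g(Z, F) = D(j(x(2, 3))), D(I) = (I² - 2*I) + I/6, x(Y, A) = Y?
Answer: 283/4 ≈ 70.750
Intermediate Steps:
j(w) = 9/2 (j(w) = -3/2 + 6 = 9/2)
D(I) = I² - 11*I/6 (D(I) = (I² - 2*I) + I*(⅙) = (I² - 2*I) + I/6 = I² - 11*I/6)
g(Z, F) = 12 (g(Z, F) = (⅙)*(9/2)*(-11 + 6*(9/2)) = (⅙)*(9/2)*(-11 + 27) = (⅙)*(9/2)*16 = 12)
849/g(3 - 1*15, 15) = 849/12 = 849*(1/12) = 283/4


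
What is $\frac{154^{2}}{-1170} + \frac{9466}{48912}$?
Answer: $- \frac{95743481}{4768920} \approx -20.077$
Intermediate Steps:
$\frac{154^{2}}{-1170} + \frac{9466}{48912} = 23716 \left(- \frac{1}{1170}\right) + 9466 \cdot \frac{1}{48912} = - \frac{11858}{585} + \frac{4733}{24456} = - \frac{95743481}{4768920}$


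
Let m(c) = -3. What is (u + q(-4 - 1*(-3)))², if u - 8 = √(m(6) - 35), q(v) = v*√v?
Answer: (8 - I + I*√38)² ≈ 37.329 + 82.631*I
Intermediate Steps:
q(v) = v^(3/2)
u = 8 + I*√38 (u = 8 + √(-3 - 35) = 8 + √(-38) = 8 + I*√38 ≈ 8.0 + 6.1644*I)
(u + q(-4 - 1*(-3)))² = ((8 + I*√38) + (-4 - 1*(-3))^(3/2))² = ((8 + I*√38) + (-4 + 3)^(3/2))² = ((8 + I*√38) + (-1)^(3/2))² = ((8 + I*√38) - I)² = (8 - I + I*√38)²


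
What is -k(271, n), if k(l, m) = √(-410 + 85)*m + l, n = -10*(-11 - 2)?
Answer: -271 - 650*I*√13 ≈ -271.0 - 2343.6*I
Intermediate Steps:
n = 130 (n = -10*(-13) = 130)
k(l, m) = l + 5*I*m*√13 (k(l, m) = √(-325)*m + l = (5*I*√13)*m + l = 5*I*m*√13 + l = l + 5*I*m*√13)
-k(271, n) = -(271 + 5*I*130*√13) = -(271 + 650*I*√13) = -271 - 650*I*√13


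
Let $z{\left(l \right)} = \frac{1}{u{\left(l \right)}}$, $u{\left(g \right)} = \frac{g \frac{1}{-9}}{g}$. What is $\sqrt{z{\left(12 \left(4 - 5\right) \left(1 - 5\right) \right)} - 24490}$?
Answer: $i \sqrt{24499} \approx 156.52 i$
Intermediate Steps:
$u{\left(g \right)} = - \frac{1}{9}$ ($u{\left(g \right)} = \frac{g \left(- \frac{1}{9}\right)}{g} = \frac{\left(- \frac{1}{9}\right) g}{g} = - \frac{1}{9}$)
$z{\left(l \right)} = -9$ ($z{\left(l \right)} = \frac{1}{- \frac{1}{9}} = -9$)
$\sqrt{z{\left(12 \left(4 - 5\right) \left(1 - 5\right) \right)} - 24490} = \sqrt{-9 - 24490} = \sqrt{-24499} = i \sqrt{24499}$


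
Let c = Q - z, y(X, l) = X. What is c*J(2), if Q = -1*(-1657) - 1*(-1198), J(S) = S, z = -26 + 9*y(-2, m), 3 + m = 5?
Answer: 5798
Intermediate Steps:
m = 2 (m = -3 + 5 = 2)
z = -44 (z = -26 + 9*(-2) = -26 - 18 = -44)
Q = 2855 (Q = 1657 + 1198 = 2855)
c = 2899 (c = 2855 - 1*(-44) = 2855 + 44 = 2899)
c*J(2) = 2899*2 = 5798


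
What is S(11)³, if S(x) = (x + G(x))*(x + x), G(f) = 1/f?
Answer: 14526784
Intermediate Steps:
G(f) = 1/f
S(x) = 2*x*(x + 1/x) (S(x) = (x + 1/x)*(x + x) = (x + 1/x)*(2*x) = 2*x*(x + 1/x))
S(11)³ = (2 + 2*11²)³ = (2 + 2*121)³ = (2 + 242)³ = 244³ = 14526784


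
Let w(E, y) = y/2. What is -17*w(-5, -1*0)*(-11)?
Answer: 0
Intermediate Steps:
w(E, y) = y/2 (w(E, y) = y*(½) = y/2)
-17*w(-5, -1*0)*(-11) = -17*(-1*0)/2*(-11) = -17*0/2*(-11) = -17*0*(-11) = 0*(-11) = 0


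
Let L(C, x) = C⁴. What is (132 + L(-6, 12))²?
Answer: 2039184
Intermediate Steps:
(132 + L(-6, 12))² = (132 + (-6)⁴)² = (132 + 1296)² = 1428² = 2039184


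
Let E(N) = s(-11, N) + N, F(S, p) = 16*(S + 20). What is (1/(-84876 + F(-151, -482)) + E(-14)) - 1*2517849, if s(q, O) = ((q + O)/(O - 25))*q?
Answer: -8540383569943/3391908 ≈ -2.5179e+6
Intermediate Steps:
s(q, O) = q*(O + q)/(-25 + O) (s(q, O) = ((O + q)/(-25 + O))*q = q*(O + q)/(-25 + O))
F(S, p) = 320 + 16*S (F(S, p) = 16*(20 + S) = 320 + 16*S)
E(N) = N - 11*(-11 + N)/(-25 + N) (E(N) = -11*(N - 11)/(-25 + N) + N = -11*(-11 + N)/(-25 + N) + N = N - 11*(-11 + N)/(-25 + N))
(1/(-84876 + F(-151, -482)) + E(-14)) - 1*2517849 = (1/(-84876 + (320 + 16*(-151))) + (121 + (-14)² - 36*(-14))/(-25 - 14)) - 1*2517849 = (1/(-84876 + (320 - 2416)) + (121 + 196 + 504)/(-39)) - 2517849 = (1/(-84876 - 2096) - 1/39*821) - 2517849 = (1/(-86972) - 821/39) - 2517849 = (-1/86972 - 821/39) - 2517849 = -71404051/3391908 - 2517849 = -8540383569943/3391908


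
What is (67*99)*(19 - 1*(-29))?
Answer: 318384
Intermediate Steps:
(67*99)*(19 - 1*(-29)) = 6633*(19 + 29) = 6633*48 = 318384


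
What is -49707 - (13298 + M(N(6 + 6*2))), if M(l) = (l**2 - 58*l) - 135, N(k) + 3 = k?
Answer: -62225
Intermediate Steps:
N(k) = -3 + k
M(l) = -135 + l**2 - 58*l
-49707 - (13298 + M(N(6 + 6*2))) = -49707 - (13298 + (-135 + (-3 + (6 + 6*2))**2 - 58*(-3 + (6 + 6*2)))) = -49707 - (13298 + (-135 + (-3 + (6 + 12))**2 - 58*(-3 + (6 + 12)))) = -49707 - (13298 + (-135 + (-3 + 18)**2 - 58*(-3 + 18))) = -49707 - (13298 + (-135 + 15**2 - 58*15)) = -49707 - (13298 + (-135 + 225 - 870)) = -49707 - (13298 - 780) = -49707 - 1*12518 = -49707 - 12518 = -62225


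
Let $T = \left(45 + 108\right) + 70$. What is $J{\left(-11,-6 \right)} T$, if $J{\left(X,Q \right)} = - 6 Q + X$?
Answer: $5575$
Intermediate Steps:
$J{\left(X,Q \right)} = X - 6 Q$
$T = 223$ ($T = 153 + 70 = 223$)
$J{\left(-11,-6 \right)} T = \left(-11 - -36\right) 223 = \left(-11 + 36\right) 223 = 25 \cdot 223 = 5575$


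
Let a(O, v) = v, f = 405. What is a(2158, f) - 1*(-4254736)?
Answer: 4255141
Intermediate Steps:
a(2158, f) - 1*(-4254736) = 405 - 1*(-4254736) = 405 + 4254736 = 4255141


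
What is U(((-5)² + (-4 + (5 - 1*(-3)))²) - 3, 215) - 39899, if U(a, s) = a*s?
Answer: -31729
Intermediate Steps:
U(((-5)² + (-4 + (5 - 1*(-3)))²) - 3, 215) - 39899 = (((-5)² + (-4 + (5 - 1*(-3)))²) - 3)*215 - 39899 = ((25 + (-4 + (5 + 3))²) - 3)*215 - 39899 = ((25 + (-4 + 8)²) - 3)*215 - 39899 = ((25 + 4²) - 3)*215 - 39899 = ((25 + 16) - 3)*215 - 39899 = (41 - 3)*215 - 39899 = 38*215 - 39899 = 8170 - 39899 = -31729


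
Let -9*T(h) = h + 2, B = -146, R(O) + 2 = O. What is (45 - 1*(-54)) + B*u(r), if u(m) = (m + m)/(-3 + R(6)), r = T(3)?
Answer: 2351/9 ≈ 261.22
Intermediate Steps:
R(O) = -2 + O
T(h) = -2/9 - h/9 (T(h) = -(h + 2)/9 = -(2 + h)/9 = -2/9 - h/9)
r = -5/9 (r = -2/9 - ⅑*3 = -2/9 - ⅓ = -5/9 ≈ -0.55556)
u(m) = 2*m (u(m) = (m + m)/(-3 + (-2 + 6)) = (2*m)/(-3 + 4) = (2*m)/1 = (2*m)*1 = 2*m)
(45 - 1*(-54)) + B*u(r) = (45 - 1*(-54)) - 292*(-5)/9 = (45 + 54) - 146*(-10/9) = 99 + 1460/9 = 2351/9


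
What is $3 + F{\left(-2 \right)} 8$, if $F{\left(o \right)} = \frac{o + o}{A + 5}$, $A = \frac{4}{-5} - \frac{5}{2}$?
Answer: $- \frac{269}{17} \approx -15.824$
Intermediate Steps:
$A = - \frac{33}{10}$ ($A = 4 \left(- \frac{1}{5}\right) - \frac{5}{2} = - \frac{4}{5} - \frac{5}{2} = - \frac{33}{10} \approx -3.3$)
$F{\left(o \right)} = \frac{20 o}{17}$ ($F{\left(o \right)} = \frac{o + o}{- \frac{33}{10} + 5} = \frac{2 o}{\frac{17}{10}} = 2 o \frac{10}{17} = \frac{20 o}{17}$)
$3 + F{\left(-2 \right)} 8 = 3 + \frac{20}{17} \left(-2\right) 8 = 3 - \frac{320}{17} = - \frac{269}{17}$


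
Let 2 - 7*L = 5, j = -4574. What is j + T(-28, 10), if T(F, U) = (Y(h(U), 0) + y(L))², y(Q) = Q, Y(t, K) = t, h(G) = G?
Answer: -219637/49 ≈ -4482.4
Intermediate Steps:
L = -3/7 (L = 2/7 - ⅐*5 = 2/7 - 5/7 = -3/7 ≈ -0.42857)
T(F, U) = (-3/7 + U)² (T(F, U) = (U - 3/7)² = (-3/7 + U)²)
j + T(-28, 10) = -4574 + (-3 + 7*10)²/49 = -4574 + (-3 + 70)²/49 = -4574 + (1/49)*67² = -4574 + (1/49)*4489 = -4574 + 4489/49 = -219637/49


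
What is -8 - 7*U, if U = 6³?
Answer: -1520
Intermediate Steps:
U = 216
-8 - 7*U = -8 - 7*216 = -8 - 1512 = -1520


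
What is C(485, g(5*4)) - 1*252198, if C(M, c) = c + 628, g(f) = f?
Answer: -251550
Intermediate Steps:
C(M, c) = 628 + c
C(485, g(5*4)) - 1*252198 = (628 + 5*4) - 1*252198 = (628 + 20) - 252198 = 648 - 252198 = -251550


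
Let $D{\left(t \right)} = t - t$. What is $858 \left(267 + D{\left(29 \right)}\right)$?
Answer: $229086$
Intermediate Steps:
$D{\left(t \right)} = 0$
$858 \left(267 + D{\left(29 \right)}\right) = 858 \left(267 + 0\right) = 858 \cdot 267 = 229086$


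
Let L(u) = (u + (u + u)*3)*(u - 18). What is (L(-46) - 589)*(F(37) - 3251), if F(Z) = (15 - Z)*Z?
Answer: -81377235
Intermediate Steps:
L(u) = 7*u*(-18 + u) (L(u) = (u + (2*u)*3)*(-18 + u) = (u + 6*u)*(-18 + u) = (7*u)*(-18 + u) = 7*u*(-18 + u))
F(Z) = Z*(15 - Z)
(L(-46) - 589)*(F(37) - 3251) = (7*(-46)*(-18 - 46) - 589)*(37*(15 - 1*37) - 3251) = (7*(-46)*(-64) - 589)*(37*(15 - 37) - 3251) = (20608 - 589)*(37*(-22) - 3251) = 20019*(-814 - 3251) = 20019*(-4065) = -81377235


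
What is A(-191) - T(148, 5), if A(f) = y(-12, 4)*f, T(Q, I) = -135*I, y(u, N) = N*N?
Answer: -2381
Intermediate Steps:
y(u, N) = N²
A(f) = 16*f (A(f) = 4²*f = 16*f)
A(-191) - T(148, 5) = 16*(-191) - (-135)*5 = -3056 - 1*(-675) = -3056 + 675 = -2381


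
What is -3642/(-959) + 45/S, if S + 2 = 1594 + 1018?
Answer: 212195/55622 ≈ 3.8149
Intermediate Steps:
S = 2610 (S = -2 + (1594 + 1018) = -2 + 2612 = 2610)
-3642/(-959) + 45/S = -3642/(-959) + 45/2610 = -3642*(-1/959) + 45*(1/2610) = 3642/959 + 1/58 = 212195/55622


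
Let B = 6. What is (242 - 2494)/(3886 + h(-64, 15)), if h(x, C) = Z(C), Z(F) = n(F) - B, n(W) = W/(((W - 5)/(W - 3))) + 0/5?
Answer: -1126/1949 ≈ -0.57773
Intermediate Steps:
n(W) = W*(-3 + W)/(-5 + W) (n(W) = W/(((-5 + W)/(-3 + W))) + 0*(⅕) = W/(((-5 + W)/(-3 + W))) + 0 = W*((-3 + W)/(-5 + W)) + 0 = W*(-3 + W)/(-5 + W) + 0 = W*(-3 + W)/(-5 + W))
Z(F) = -6 + F*(-3 + F)/(-5 + F) (Z(F) = F*(-3 + F)/(-5 + F) - 1*6 = F*(-3 + F)/(-5 + F) - 6 = -6 + F*(-3 + F)/(-5 + F))
h(x, C) = (30 + C² - 9*C)/(-5 + C)
(242 - 2494)/(3886 + h(-64, 15)) = (242 - 2494)/(3886 + (30 + 15² - 9*15)/(-5 + 15)) = -2252/(3886 + (30 + 225 - 135)/10) = -2252/(3886 + (⅒)*120) = -2252/(3886 + 12) = -2252/3898 = -2252*1/3898 = -1126/1949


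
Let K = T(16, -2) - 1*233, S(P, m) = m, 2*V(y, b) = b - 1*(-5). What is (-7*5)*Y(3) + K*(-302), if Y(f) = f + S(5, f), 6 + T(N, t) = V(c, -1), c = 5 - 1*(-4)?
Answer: 71364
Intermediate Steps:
c = 9 (c = 5 + 4 = 9)
V(y, b) = 5/2 + b/2 (V(y, b) = (b - 1*(-5))/2 = (b + 5)/2 = (5 + b)/2 = 5/2 + b/2)
T(N, t) = -4 (T(N, t) = -6 + (5/2 + (½)*(-1)) = -6 + (5/2 - ½) = -6 + 2 = -4)
Y(f) = 2*f (Y(f) = f + f = 2*f)
K = -237 (K = -4 - 1*233 = -4 - 233 = -237)
(-7*5)*Y(3) + K*(-302) = (-7*5)*(2*3) - 237*(-302) = -35*6 + 71574 = -210 + 71574 = 71364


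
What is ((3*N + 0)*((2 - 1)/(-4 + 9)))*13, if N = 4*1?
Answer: 156/5 ≈ 31.200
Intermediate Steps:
N = 4
((3*N + 0)*((2 - 1)/(-4 + 9)))*13 = ((3*4 + 0)*((2 - 1)/(-4 + 9)))*13 = ((12 + 0)*(1/5))*13 = (12*(1*(1/5)))*13 = (12*(1/5))*13 = (12/5)*13 = 156/5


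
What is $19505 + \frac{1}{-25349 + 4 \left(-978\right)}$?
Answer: $\frac{570735804}{29261} \approx 19505.0$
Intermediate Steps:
$19505 + \frac{1}{-25349 + 4 \left(-978\right)} = 19505 + \frac{1}{-25349 - 3912} = 19505 + \frac{1}{-29261} = 19505 - \frac{1}{29261} = \frac{570735804}{29261}$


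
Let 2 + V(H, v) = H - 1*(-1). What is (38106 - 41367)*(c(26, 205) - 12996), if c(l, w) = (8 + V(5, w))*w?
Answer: 34357896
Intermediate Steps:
V(H, v) = -1 + H (V(H, v) = -2 + (H - 1*(-1)) = -2 + (H + 1) = -2 + (1 + H) = -1 + H)
c(l, w) = 12*w (c(l, w) = (8 + (-1 + 5))*w = (8 + 4)*w = 12*w)
(38106 - 41367)*(c(26, 205) - 12996) = (38106 - 41367)*(12*205 - 12996) = -3261*(2460 - 12996) = -3261*(-10536) = 34357896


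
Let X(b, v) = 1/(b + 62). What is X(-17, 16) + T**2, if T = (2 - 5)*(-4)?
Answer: 6481/45 ≈ 144.02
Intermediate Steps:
T = 12 (T = -3*(-4) = 12)
X(b, v) = 1/(62 + b)
X(-17, 16) + T**2 = 1/(62 - 17) + 12**2 = 1/45 + 144 = 6481/45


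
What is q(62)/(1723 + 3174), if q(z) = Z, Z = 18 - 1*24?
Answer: -6/4897 ≈ -0.0012252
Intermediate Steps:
Z = -6 (Z = 18 - 24 = -6)
q(z) = -6
q(62)/(1723 + 3174) = -6/(1723 + 3174) = -6/4897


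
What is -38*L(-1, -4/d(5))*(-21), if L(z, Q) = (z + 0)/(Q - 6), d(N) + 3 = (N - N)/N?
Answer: 171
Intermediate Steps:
d(N) = -3 (d(N) = -3 + (N - N)/N = -3 + 0/N = -3 + 0 = -3)
L(z, Q) = z/(-6 + Q)
-38*L(-1, -4/d(5))*(-21) = -(-38)/(-6 - 4/(-3))*(-21) = -(-38)/(-6 - 4*(-1/3))*(-21) = -(-38)/(-6 + 4/3)*(-21) = -(-38)/(-14/3)*(-21) = -(-38)*(-3)/14*(-21) = -38*3/14*(-21) = -57/7*(-21) = 171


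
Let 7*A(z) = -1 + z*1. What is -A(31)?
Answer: -30/7 ≈ -4.2857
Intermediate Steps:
A(z) = -⅐ + z/7 (A(z) = (-1 + z*1)/7 = (-1 + z)/7 = -⅐ + z/7)
-A(31) = -(-⅐ + (⅐)*31) = -(-⅐ + 31/7) = -1*30/7 = -30/7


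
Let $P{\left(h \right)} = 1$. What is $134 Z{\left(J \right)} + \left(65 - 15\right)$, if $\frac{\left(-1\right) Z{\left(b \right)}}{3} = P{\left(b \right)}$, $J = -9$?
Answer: $-352$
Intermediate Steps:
$Z{\left(b \right)} = -3$ ($Z{\left(b \right)} = \left(-3\right) 1 = -3$)
$134 Z{\left(J \right)} + \left(65 - 15\right) = 134 \left(-3\right) + \left(65 - 15\right) = -402 + 50 = -352$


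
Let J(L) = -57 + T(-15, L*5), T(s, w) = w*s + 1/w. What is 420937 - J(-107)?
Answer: 220938416/535 ≈ 4.1297e+5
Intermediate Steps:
T(s, w) = 1/w + s*w (T(s, w) = s*w + 1/w = 1/w + s*w)
J(L) = -57 - 75*L + 1/(5*L) (J(L) = -57 + (1/(L*5) - 15*L*5) = -57 + (1/(5*L) - 75*L) = -57 + (-75*L + 1/(5*L)) = -57 - 75*L + 1/(5*L))
420937 - J(-107) = 420937 - (-57 - 75*(-107) + (⅕)/(-107)) = 420937 - (-57 + 8025 + (⅕)*(-1/107)) = 420937 - (-57 + 8025 - 1/535) = 420937 - 1*4262879/535 = 420937 - 4262879/535 = 220938416/535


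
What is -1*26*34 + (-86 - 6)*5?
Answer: -1344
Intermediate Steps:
-1*26*34 + (-86 - 6)*5 = -26*34 - 92*5 = -884 - 460 = -1344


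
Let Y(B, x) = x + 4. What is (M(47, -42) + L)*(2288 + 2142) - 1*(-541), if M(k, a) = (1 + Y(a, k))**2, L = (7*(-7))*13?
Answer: 9157351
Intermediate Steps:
Y(B, x) = 4 + x
L = -637 (L = -49*13 = -637)
M(k, a) = (5 + k)**2 (M(k, a) = (1 + (4 + k))**2 = (5 + k)**2)
(M(47, -42) + L)*(2288 + 2142) - 1*(-541) = ((5 + 47)**2 - 637)*(2288 + 2142) - 1*(-541) = (52**2 - 637)*4430 + 541 = (2704 - 637)*4430 + 541 = 2067*4430 + 541 = 9156810 + 541 = 9157351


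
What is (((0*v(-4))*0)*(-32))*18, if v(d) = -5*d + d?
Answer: 0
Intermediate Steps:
v(d) = -4*d
(((0*v(-4))*0)*(-32))*18 = (((0*(-4*(-4)))*0)*(-32))*18 = (((0*16)*0)*(-32))*18 = ((0*0)*(-32))*18 = (0*(-32))*18 = 0*18 = 0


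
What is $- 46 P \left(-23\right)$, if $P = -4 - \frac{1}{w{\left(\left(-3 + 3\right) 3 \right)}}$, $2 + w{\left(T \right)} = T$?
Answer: $-3703$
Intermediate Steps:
$w{\left(T \right)} = -2 + T$
$P = - \frac{7}{2}$ ($P = -4 - \frac{1}{-2 + \left(-3 + 3\right) 3} = -4 - \frac{1}{-2 + 0 \cdot 3} = -4 - \frac{1}{-2 + 0} = -4 - \frac{1}{-2} = -4 - - \frac{1}{2} = -4 + \frac{1}{2} = - \frac{7}{2} \approx -3.5$)
$- 46 P \left(-23\right) = \left(-46\right) \left(- \frac{7}{2}\right) \left(-23\right) = 161 \left(-23\right) = -3703$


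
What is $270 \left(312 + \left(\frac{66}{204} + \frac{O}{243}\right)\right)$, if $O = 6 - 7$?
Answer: $\frac{12901915}{153} \approx 84326.0$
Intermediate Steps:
$O = -1$
$270 \left(312 + \left(\frac{66}{204} + \frac{O}{243}\right)\right) = 270 \left(312 + \left(\frac{66}{204} - \frac{1}{243}\right)\right) = 270 \left(312 + \left(66 \cdot \frac{1}{204} - \frac{1}{243}\right)\right) = 270 \left(312 + \left(\frac{11}{34} - \frac{1}{243}\right)\right) = 270 \left(312 + \frac{2639}{8262}\right) = 270 \cdot \frac{2580383}{8262} = \frac{12901915}{153}$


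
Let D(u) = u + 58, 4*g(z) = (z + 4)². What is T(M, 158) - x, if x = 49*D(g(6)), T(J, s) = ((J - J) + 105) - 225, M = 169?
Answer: -4187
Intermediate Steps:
g(z) = (4 + z)²/4 (g(z) = (z + 4)²/4 = (4 + z)²/4)
D(u) = 58 + u
T(J, s) = -120 (T(J, s) = (0 + 105) - 225 = 105 - 225 = -120)
x = 4067 (x = 49*(58 + (4 + 6)²/4) = 49*(58 + (¼)*10²) = 49*(58 + (¼)*100) = 49*(58 + 25) = 49*83 = 4067)
T(M, 158) - x = -120 - 1*4067 = -120 - 4067 = -4187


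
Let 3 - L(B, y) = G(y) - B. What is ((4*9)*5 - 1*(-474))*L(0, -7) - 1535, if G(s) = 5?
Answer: -2843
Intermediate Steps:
L(B, y) = -2 + B (L(B, y) = 3 - (5 - B) = 3 + (-5 + B) = -2 + B)
((4*9)*5 - 1*(-474))*L(0, -7) - 1535 = ((4*9)*5 - 1*(-474))*(-2 + 0) - 1535 = (36*5 + 474)*(-2) - 1535 = (180 + 474)*(-2) - 1535 = 654*(-2) - 1535 = -1308 - 1535 = -2843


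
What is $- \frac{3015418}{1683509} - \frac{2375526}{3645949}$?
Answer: $- \frac{14993279642416}{6137987955041} \approx -2.4427$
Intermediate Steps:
$- \frac{3015418}{1683509} - \frac{2375526}{3645949} = - \frac{14993279642416}{6137987955041}$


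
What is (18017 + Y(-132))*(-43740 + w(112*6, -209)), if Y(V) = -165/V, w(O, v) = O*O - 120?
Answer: 7346472963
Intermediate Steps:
w(O, v) = -120 + O² (w(O, v) = O² - 120 = -120 + O²)
(18017 + Y(-132))*(-43740 + w(112*6, -209)) = (18017 - 165/(-132))*(-43740 + (-120 + (112*6)²)) = (18017 - 165*(-1/132))*(-43740 + (-120 + 672²)) = (18017 + 5/4)*(-43740 + (-120 + 451584)) = 72073*(-43740 + 451464)/4 = (72073/4)*407724 = 7346472963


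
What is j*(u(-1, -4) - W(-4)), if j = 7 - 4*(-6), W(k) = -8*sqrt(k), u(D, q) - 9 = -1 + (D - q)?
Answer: 341 + 496*I ≈ 341.0 + 496.0*I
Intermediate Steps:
u(D, q) = 8 + D - q (u(D, q) = 9 + (-1 + (D - q)) = 9 + (-1 + D - q) = 8 + D - q)
j = 31 (j = 7 + 24 = 31)
j*(u(-1, -4) - W(-4)) = 31*((8 - 1 - 1*(-4)) - (-8)*sqrt(-4)) = 31*((8 - 1 + 4) - (-8)*2*I) = 31*(11 - (-16)*I) = 31*(11 + 16*I) = 341 + 496*I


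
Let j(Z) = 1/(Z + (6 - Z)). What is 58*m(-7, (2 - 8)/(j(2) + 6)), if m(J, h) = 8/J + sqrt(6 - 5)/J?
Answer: -522/7 ≈ -74.571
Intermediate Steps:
j(Z) = 1/6
m(J, h) = 9/J (m(J, h) = 8/J + sqrt(1)/J = 8/J + 1/J = 9/J)
58*m(-7, (2 - 8)/(j(2) + 6)) = 58*(9/(-7)) = 58*(9*(-1/7)) = 58*(-9/7) = -522/7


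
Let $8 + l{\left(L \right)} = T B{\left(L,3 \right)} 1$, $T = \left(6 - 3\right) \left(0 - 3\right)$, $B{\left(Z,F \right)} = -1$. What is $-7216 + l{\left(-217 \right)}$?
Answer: $-7215$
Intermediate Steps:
$T = -9$ ($T = 3 \left(-3\right) = -9$)
$l{\left(L \right)} = 1$ ($l{\left(L \right)} = -8 + \left(-9\right) \left(-1\right) 1 = -8 + 9 \cdot 1 = -8 + 9 = 1$)
$-7216 + l{\left(-217 \right)} = -7216 + 1 = -7215$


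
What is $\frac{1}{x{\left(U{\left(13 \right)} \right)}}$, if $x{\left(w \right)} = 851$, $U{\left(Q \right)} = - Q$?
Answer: $\frac{1}{851} \approx 0.0011751$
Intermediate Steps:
$\frac{1}{x{\left(U{\left(13 \right)} \right)}} = \frac{1}{851}$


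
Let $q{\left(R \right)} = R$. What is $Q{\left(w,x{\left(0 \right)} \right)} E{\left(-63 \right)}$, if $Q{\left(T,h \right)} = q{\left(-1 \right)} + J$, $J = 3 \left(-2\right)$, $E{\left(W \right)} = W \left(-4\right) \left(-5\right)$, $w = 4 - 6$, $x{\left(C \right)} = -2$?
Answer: $8820$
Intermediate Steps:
$w = -2$ ($w = 4 - 6 = -2$)
$E{\left(W \right)} = 20 W$ ($E{\left(W \right)} = - 4 W \left(-5\right) = 20 W$)
$J = -6$
$Q{\left(T,h \right)} = -7$ ($Q{\left(T,h \right)} = -1 - 6 = -7$)
$Q{\left(w,x{\left(0 \right)} \right)} E{\left(-63 \right)} = - 7 \cdot 20 \left(-63\right) = \left(-7\right) \left(-1260\right) = 8820$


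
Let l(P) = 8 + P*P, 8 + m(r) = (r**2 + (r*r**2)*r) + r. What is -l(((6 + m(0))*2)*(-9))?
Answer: -1304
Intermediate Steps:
m(r) = -8 + r + r**2 + r**4 (m(r) = -8 + ((r**2 + (r*r**2)*r) + r) = -8 + ((r**2 + r**3*r) + r) = -8 + ((r**2 + r**4) + r) = -8 + (r + r**2 + r**4) = -8 + r + r**2 + r**4)
l(P) = 8 + P**2
-l(((6 + m(0))*2)*(-9)) = -(8 + (((6 + (-8 + 0 + 0**2 + 0**4))*2)*(-9))**2) = -(8 + (((6 + (-8 + 0 + 0 + 0))*2)*(-9))**2) = -(8 + (((6 - 8)*2)*(-9))**2) = -(8 + (-2*2*(-9))**2) = -(8 + (-4*(-9))**2) = -(8 + 36**2) = -(8 + 1296) = -1*1304 = -1304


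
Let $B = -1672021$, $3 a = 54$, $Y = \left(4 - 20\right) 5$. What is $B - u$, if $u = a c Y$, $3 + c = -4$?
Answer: $-1682101$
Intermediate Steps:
$Y = -80$ ($Y = \left(4 - 20\right) 5 = \left(-16\right) 5 = -80$)
$a = 18$ ($a = \frac{1}{3} \cdot 54 = 18$)
$c = -7$ ($c = -3 - 4 = -7$)
$u = 10080$ ($u = 18 \left(-7\right) \left(-80\right) = \left(-126\right) \left(-80\right) = 10080$)
$B - u = -1672021 - 10080 = -1682101$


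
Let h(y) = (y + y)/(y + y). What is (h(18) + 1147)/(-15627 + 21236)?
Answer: 1148/5609 ≈ 0.20467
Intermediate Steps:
h(y) = 1 (h(y) = (2*y)/((2*y)) = (2*y)*(1/(2*y)) = 1)
(h(18) + 1147)/(-15627 + 21236) = (1 + 1147)/(-15627 + 21236) = 1148/5609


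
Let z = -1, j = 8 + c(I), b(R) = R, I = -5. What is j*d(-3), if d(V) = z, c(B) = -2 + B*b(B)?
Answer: -31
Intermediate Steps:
c(B) = -2 + B² (c(B) = -2 + B*B = -2 + B²)
j = 31 (j = 8 + (-2 + (-5)²) = 8 + (-2 + 25) = 8 + 23 = 31)
d(V) = -1
j*d(-3) = 31*(-1) = -31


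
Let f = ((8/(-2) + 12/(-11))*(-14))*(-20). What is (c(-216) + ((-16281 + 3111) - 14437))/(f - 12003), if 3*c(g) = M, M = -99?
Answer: 304040/147713 ≈ 2.0583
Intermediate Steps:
c(g) = -33 (c(g) = (1/3)*(-99) = -33)
f = -15680/11 (f = ((8*(-1/2) + 12*(-1/11))*(-14))*(-20) = ((-4 - 12/11)*(-14))*(-20) = -56/11*(-14)*(-20) = (784/11)*(-20) = -15680/11 ≈ -1425.5)
(c(-216) + ((-16281 + 3111) - 14437))/(f - 12003) = (-33 + ((-16281 + 3111) - 14437))/(-15680/11 - 12003) = (-33 + (-13170 - 14437))/(-147713/11) = (-33 - 27607)*(-11/147713) = -27640*(-11/147713) = 304040/147713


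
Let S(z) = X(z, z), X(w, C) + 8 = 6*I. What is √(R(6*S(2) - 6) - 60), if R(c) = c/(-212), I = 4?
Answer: I*√678930/106 ≈ 7.7733*I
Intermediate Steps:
X(w, C) = 16 (X(w, C) = -8 + 6*4 = -8 + 24 = 16)
S(z) = 16
R(c) = -c/212 (R(c) = c*(-1/212) = -c/212)
√(R(6*S(2) - 6) - 60) = √(-(6*16 - 6)/212 - 60) = √(-(96 - 6)/212 - 60) = √(-1/212*90 - 60) = √(-45/106 - 60) = √(-6405/106) = I*√678930/106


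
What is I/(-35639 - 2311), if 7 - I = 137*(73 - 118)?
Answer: -3086/18975 ≈ -0.16264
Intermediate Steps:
I = 6172 (I = 7 - 137*(73 - 118) = 7 - 137*(-45) = 7 - 1*(-6165) = 7 + 6165 = 6172)
I/(-35639 - 2311) = 6172/(-35639 - 2311) = 6172/(-37950) = 6172*(-1/37950) = -3086/18975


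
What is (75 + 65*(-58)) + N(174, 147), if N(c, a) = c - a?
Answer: -3668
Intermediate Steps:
(75 + 65*(-58)) + N(174, 147) = (75 + 65*(-58)) + (174 - 1*147) = (75 - 3770) + (174 - 147) = -3695 + 27 = -3668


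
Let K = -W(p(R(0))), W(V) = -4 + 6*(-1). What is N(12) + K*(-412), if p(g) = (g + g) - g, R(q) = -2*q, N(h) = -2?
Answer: -4122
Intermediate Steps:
p(g) = g (p(g) = 2*g - g = g)
W(V) = -10 (W(V) = -4 - 6 = -10)
K = 10 (K = -1*(-10) = 10)
N(12) + K*(-412) = -2 + 10*(-412) = -2 - 4120 = -4122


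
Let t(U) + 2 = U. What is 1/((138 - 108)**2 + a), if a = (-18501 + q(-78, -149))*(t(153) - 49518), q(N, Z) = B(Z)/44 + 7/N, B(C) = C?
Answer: 1716/1567585514327 ≈ 1.0947e-9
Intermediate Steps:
t(U) = -2 + U
q(N, Z) = 7/N + Z/44 (q(N, Z) = Z/44 + 7/N = 7/N + Z/44)
a = 1567583969927/1716 (a = (-18501 + (7/(-78) + (1/44)*(-149)))*((-2 + 153) - 49518) = (-18501 + (7*(-1/78) - 149/44))*(151 - 49518) = (-18501 + (-7/78 - 149/44))*(-49367) = (-18501 - 5965/1716)*(-49367) = -31753681/1716*(-49367) = 1567583969927/1716 ≈ 9.1351e+8)
1/((138 - 108)**2 + a) = 1/((138 - 108)**2 + 1567583969927/1716) = 1/(30**2 + 1567583969927/1716) = 1/(900 + 1567583969927/1716) = 1/(1567585514327/1716) = 1716/1567585514327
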